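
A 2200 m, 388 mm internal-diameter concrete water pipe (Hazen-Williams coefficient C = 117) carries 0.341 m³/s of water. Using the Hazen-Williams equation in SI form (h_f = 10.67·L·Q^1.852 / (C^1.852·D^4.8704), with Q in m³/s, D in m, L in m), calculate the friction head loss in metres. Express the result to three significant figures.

h_f = 10.67·2200·0.341^1.852 / (117^1.852·0.388^4.8704) = 47.59 m

h_f ≈ 47.6 m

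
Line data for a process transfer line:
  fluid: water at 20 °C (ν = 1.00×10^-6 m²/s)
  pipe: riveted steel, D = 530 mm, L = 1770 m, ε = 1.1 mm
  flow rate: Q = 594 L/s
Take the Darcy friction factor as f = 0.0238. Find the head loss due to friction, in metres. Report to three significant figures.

V = 4Q/(πD²) = 4·0.594/(π·0.530²) = 2.692 m/s
h_f = f(L/D)V²/(2g) = 0.02380·(1770/0.530)·2.692²/(2·9.81) = 29.37 m

h_f ≈ 29.4 m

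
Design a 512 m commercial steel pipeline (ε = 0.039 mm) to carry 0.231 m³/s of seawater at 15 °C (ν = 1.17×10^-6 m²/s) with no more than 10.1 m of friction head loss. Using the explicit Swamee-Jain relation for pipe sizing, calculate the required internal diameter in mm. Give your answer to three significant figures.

Swamee-Jain (Type III): D = 0.66·[ε^1.25·(LQ²/(gh_f))^4.75 + ν·Q^9.4·(L/(gh_f))^5.2]^0.04
LQ²/(gh_f) = 0.2757; L/(gh_f) = 5.167
Term 1 = ε^1.25·(…)^4.75 = 6.78×10^-9; Term 2 = ν·Q^9.4·(…)^5.2 = 6.24×10^-9
D = 0.66·(6.78×10^-9 + 6.24×10^-9)^0.04 = 0.3192 m = 319 mm
Check: V = 2.89 m/s, Re = 7.87×10^5, f = 0.01409, h_f = 9.59 m ≈ 10.1 m ✓

D ≈ 319 mm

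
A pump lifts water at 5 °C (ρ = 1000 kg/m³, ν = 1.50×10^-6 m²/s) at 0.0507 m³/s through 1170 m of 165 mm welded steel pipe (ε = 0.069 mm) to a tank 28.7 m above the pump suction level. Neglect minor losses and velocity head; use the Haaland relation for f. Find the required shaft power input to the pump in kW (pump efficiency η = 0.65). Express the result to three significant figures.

P_shaft ≈ 49.6 kW

V = 4Q/(πD²) = 2.371 m/s; Re = 2.61×10^5; ε/D = 4.18×10^-4; f = 0.01777
h_f = f(L/D)V²/2g = 36.11 m
Total head H = z + h_f = 28.7 + 36.11 = 64.81 m
P_hyd = ρgQH = 1000·9.81·0.0507·64.81 = 32.24 kW
P_shaft = P_hyd/η = 32.24/0.65 = 49.59 kW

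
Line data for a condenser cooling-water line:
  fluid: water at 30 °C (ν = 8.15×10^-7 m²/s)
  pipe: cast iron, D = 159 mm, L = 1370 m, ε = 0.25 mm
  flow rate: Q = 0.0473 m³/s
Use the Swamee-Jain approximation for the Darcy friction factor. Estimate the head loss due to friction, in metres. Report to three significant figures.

h_f ≈ 56.3 m

V = 4Q/(πD²) = 4·0.0473/(π·0.159²) = 2.382 m/s
Re = VD/ν = 2.382·0.159/8.15×10^-7 = 4.65×10^5 → turbulent
ε/D = 0.25/159 = 0.00157
Swamee-Jain: f = 0.02258
h_f = f(L/D)V²/(2g) = 0.02258·(1370/0.159)·2.382²/(2·9.81) = 56.27 m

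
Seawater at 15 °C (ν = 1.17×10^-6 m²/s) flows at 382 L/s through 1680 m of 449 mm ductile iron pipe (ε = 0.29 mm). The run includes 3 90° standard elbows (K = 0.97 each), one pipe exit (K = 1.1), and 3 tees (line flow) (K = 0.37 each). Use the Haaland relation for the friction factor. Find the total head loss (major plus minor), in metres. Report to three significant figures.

H_L ≈ 21.6 m

V = 4Q/(πD²) = 2.413 m/s; V²/2g = 0.2967 m
Re = 9.26×10^5, ε/D = 6.46×10^-4 → f = 0.01813 (Haaland)
Major: h_f = f(L/D)·V²/2g = 0.01813·3742·0.2967 = 20.13 m
Minor: ΣK = 5.12; h_m = ΣK·V²/2g = 1.519 m
Total H_L = 20.13 + 1.519 = 21.64 m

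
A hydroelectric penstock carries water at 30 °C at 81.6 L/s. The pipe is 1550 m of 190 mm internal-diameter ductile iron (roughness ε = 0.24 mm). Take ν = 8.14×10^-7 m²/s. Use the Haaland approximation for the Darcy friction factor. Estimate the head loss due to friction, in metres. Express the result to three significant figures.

V = 4Q/(πD²) = 4·0.0816/(π·0.190²) = 2.878 m/s
Re = VD/ν = 2.878·0.190/8.14×10^-7 = 6.72×10^5 → turbulent
ε/D = 0.24/190 = 0.00126
Haaland: f = 0.02118
h_f = f(L/D)V²/(2g) = 0.02118·(1550/0.190)·2.878²/(2·9.81) = 72.93 m

h_f ≈ 72.9 m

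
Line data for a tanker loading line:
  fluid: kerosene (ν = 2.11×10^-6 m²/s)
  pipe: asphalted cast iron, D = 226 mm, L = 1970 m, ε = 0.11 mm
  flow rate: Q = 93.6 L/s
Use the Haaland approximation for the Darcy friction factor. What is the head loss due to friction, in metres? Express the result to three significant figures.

V = 4Q/(πD²) = 4·0.0936/(π·0.226²) = 2.333 m/s
Re = VD/ν = 2.333·0.226/2.11×10^-6 = 2.50×10^5 → turbulent
ε/D = 0.11/226 = 4.87×10^-4
Haaland: f = 0.01823
h_f = f(L/D)V²/(2g) = 0.01823·(1970/0.226)·2.333²/(2·9.81) = 44.10 m

h_f ≈ 44.1 m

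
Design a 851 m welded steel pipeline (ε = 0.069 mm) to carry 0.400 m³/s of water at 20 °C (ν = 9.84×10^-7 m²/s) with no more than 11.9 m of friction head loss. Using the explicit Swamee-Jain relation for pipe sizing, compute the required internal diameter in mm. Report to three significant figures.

D ≈ 427 mm

Swamee-Jain (Type III): D = 0.66·[ε^1.25·(LQ²/(gh_f))^4.75 + ν·Q^9.4·(L/(gh_f))^5.2]^0.04
LQ²/(gh_f) = 1.166; L/(gh_f) = 7.290
Term 1 = ε^1.25·(…)^4.75 = 1.31×10^-5; Term 2 = ν·Q^9.4·(…)^5.2 = 5.48×10^-6
D = 0.66·(1.31×10^-5 + 5.48×10^-6)^0.04 = 0.4268 m = 427 mm
Check: V = 2.80 m/s, Re = 1.21×10^6, f = 0.01416, h_f = 11.2 m ≈ 11.9 m ✓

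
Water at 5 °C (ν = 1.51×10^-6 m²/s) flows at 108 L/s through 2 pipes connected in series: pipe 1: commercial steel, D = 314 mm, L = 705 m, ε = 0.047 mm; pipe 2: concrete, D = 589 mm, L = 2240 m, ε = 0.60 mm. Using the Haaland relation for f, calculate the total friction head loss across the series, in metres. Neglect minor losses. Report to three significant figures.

Pipe 1: V = 1.395 m/s, Re = 2.90×10^5, ε/D = 1.50×10^-4, f = 0.01572, h_1 = f(L/D)V²/2g = 3.500 m
Pipe 2: V = 0.3964 m/s, Re = 1.55×10^5, ε/D = 0.00102, f = 0.02131, h_2 = f(L/D)V²/2g = 0.6489 m
Series → Q common, losses add: H = Σh = 4.148 m

H ≈ 4.15 m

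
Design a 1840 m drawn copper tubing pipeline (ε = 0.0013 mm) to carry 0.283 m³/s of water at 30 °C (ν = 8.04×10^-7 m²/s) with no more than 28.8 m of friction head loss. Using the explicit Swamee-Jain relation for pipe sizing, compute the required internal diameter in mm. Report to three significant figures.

Swamee-Jain (Type III): D = 0.66·[ε^1.25·(LQ²/(gh_f))^4.75 + ν·Q^9.4·(L/(gh_f))^5.2]^0.04
LQ²/(gh_f) = 0.5216; L/(gh_f) = 6.513
Term 1 = ε^1.25·(…)^4.75 = 1.99×10^-9; Term 2 = ν·Q^9.4·(…)^5.2 = 9.63×10^-8
D = 0.66·(1.99×10^-9 + 9.63×10^-8)^0.04 = 0.3461 m = 346 mm
Check: V = 3.01 m/s, Re = 1.29×10^6, f = 0.01123, h_f = 27.5 m ≈ 28.8 m ✓

D ≈ 346 mm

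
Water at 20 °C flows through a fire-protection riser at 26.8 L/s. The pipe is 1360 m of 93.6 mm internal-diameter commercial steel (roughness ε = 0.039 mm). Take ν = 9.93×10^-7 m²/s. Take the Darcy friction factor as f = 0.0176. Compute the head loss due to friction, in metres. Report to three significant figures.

h_f ≈ 198 m

V = 4Q/(πD²) = 4·0.0268/(π·0.0936²) = 3.895 m/s
h_f = f(L/D)V²/(2g) = 0.01760·(1360/0.0936)·3.895²/(2·9.81) = 197.7 m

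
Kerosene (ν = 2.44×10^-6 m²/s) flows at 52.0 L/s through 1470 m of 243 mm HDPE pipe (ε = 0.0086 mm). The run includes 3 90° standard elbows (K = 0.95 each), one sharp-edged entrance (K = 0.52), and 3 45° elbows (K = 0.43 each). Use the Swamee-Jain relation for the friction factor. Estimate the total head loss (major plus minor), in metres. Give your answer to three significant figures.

V = 4Q/(πD²) = 1.121 m/s; V²/2g = 0.06408 m
Re = 1.12×10^5, ε/D = 3.54×10^-5 → f = 0.01769 (Swamee-Jain)
Major: h_f = f(L/D)·V²/2g = 0.01769·6049·0.06408 = 6.856 m
Minor: ΣK = 4.66; h_m = ΣK·V²/2g = 0.2986 m
Total H_L = 6.856 + 0.2986 = 7.154 m

H_L ≈ 7.15 m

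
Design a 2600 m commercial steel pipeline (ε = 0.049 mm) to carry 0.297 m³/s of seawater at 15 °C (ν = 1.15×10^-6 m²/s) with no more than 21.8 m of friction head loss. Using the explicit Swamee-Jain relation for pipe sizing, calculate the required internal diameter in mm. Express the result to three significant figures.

Swamee-Jain (Type III): D = 0.66·[ε^1.25·(LQ²/(gh_f))^4.75 + ν·Q^9.4·(L/(gh_f))^5.2]^0.04
LQ²/(gh_f) = 1.072; L/(gh_f) = 12.16
Term 1 = ε^1.25·(…)^4.75 = 5.71×10^-6; Term 2 = ν·Q^9.4·(…)^5.2 = 5.57×10^-6
D = 0.66·(5.71×10^-6 + 5.57×10^-6)^0.04 = 0.4184 m = 418 mm
Check: V = 2.16 m/s, Re = 7.86×10^5, f = 0.01403, h_f = 20.7 m ≈ 21.8 m ✓

D ≈ 418 mm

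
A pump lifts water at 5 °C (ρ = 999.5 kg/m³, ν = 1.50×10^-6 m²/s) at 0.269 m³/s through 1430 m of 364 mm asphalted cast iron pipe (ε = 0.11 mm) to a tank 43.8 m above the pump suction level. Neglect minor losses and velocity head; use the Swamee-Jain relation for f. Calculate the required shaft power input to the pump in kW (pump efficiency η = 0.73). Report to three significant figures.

P_shaft ≈ 236 kW

V = 4Q/(πD²) = 2.585 m/s; Re = 6.27×10^5; ε/D = 3.02×10^-4; f = 0.01615
h_f = f(L/D)V²/2g = 21.61 m
Total head H = z + h_f = 43.8 + 21.61 = 65.41 m
P_hyd = ρgQH = 999.5·9.81·0.269·65.41 = 172.5 kW
P_shaft = P_hyd/η = 172.5/0.73 = 236.4 kW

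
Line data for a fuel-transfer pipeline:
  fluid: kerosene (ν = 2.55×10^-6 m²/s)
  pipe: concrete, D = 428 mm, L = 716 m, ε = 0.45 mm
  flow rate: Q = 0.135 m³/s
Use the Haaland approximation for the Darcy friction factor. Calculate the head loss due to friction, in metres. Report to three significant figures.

V = 4Q/(πD²) = 4·0.135/(π·0.428²) = 0.9383 m/s
Re = VD/ν = 0.9383·0.428/2.55×10^-6 = 1.57×10^5 → turbulent
ε/D = 0.45/428 = 0.00105
Haaland: f = 0.02141
h_f = f(L/D)V²/(2g) = 0.02141·(716/0.428)·0.9383²/(2·9.81) = 1.607 m

h_f ≈ 1.61 m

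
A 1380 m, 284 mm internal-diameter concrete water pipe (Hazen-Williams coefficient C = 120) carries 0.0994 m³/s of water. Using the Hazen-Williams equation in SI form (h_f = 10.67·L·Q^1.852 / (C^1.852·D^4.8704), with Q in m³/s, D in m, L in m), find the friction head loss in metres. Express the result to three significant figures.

h_f = 10.67·1380·0.0994^1.852 / (120^1.852·0.284^4.8704) = 13.28 m

h_f ≈ 13.3 m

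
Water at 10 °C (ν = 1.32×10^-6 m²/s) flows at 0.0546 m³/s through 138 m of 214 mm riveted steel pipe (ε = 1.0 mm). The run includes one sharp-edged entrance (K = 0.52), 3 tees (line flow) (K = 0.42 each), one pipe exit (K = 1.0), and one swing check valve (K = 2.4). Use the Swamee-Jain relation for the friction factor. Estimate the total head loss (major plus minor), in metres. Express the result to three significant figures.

H_L ≈ 2.90 m

V = 4Q/(πD²) = 1.518 m/s; V²/2g = 0.1174 m
Re = 2.46×10^5, ε/D = 0.00467 → f = 0.03032 (Swamee-Jain)
Major: h_f = f(L/D)·V²/2g = 0.03032·644.9·0.1174 = 2.296 m
Minor: ΣK = 5.18; h_m = ΣK·V²/2g = 0.6084 m
Total H_L = 2.296 + 0.6084 = 2.904 m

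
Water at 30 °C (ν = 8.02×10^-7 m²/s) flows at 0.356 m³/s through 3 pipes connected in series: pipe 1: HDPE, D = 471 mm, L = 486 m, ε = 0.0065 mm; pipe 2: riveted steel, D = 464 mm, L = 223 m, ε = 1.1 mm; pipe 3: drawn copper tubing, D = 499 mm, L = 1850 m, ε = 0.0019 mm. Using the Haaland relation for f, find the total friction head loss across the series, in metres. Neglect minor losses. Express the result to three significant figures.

Pipe 1: V = 2.043 m/s, Re = 1.20×10^6, ε/D = 1.38×10^-5, f = 0.01153, h_1 = f(L/D)V²/2g = 2.531 m
Pipe 2: V = 2.105 m/s, Re = 1.22×10^6, ε/D = 0.00237, f = 0.02468, h_2 = f(L/D)V²/2g = 2.680 m
Pipe 3: V = 1.820 m/s, Re = 1.13×10^6, ε/D = 3.81×10^-6, f = 0.01142, h_3 = f(L/D)V²/2g = 7.149 m
Series → Q common, losses add: H = Σh = 12.36 m

H ≈ 12.4 m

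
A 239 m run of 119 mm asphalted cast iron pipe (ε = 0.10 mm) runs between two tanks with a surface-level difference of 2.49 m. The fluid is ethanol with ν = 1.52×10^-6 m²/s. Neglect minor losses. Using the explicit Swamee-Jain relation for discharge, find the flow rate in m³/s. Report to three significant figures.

Q ≈ 0.0117 m³/s

Swamee-Jain (Type II): Q = -0.965·√(gD⁵h_f/L)·ln[ε/(3.7D) + √(3.17ν²L/(gD³h_f))]
√(gD⁵h_f/L) = √(9.81·0.119⁵·2.49/239) = 0.001562
ε/(3.7D) = 2.27×10^-4; √(3.17ν²L/(gD³h_f)) = 2.06×10^-4
Q = -0.965·0.001562·ln(4.333×10^-4) = 0.01167 m³/s
Check: V = 1.05 m/s, Re = 8.22×10^4, f = 0.02224, h_f = 2.51 m ≈ 2.49 m ✓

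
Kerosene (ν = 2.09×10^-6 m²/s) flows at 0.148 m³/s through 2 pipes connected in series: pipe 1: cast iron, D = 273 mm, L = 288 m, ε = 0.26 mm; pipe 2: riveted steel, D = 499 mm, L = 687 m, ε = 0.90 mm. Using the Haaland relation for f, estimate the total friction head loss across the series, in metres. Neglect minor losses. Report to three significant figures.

Pipe 1: V = 2.528 m/s, Re = 3.30×10^5, ε/D = 9.52×10^-4, f = 0.02025, h_1 = f(L/D)V²/2g = 6.959 m
Pipe 2: V = 0.7568 m/s, Re = 1.81×10^5, ε/D = 0.00180, f = 0.02376, h_2 = f(L/D)V²/2g = 0.9549 m
Series → Q common, losses add: H = Σh = 7.914 m

H ≈ 7.91 m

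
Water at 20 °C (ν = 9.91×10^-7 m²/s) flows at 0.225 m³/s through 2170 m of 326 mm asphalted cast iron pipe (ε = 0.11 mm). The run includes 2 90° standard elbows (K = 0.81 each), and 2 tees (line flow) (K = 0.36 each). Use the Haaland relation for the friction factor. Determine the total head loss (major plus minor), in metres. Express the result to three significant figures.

H_L ≈ 40.3 m

V = 4Q/(πD²) = 2.696 m/s; V²/2g = 0.3704 m
Re = 8.87×10^5, ε/D = 3.37×10^-4 → f = 0.01600 (Haaland)
Major: h_f = f(L/D)·V²/2g = 0.01600·6656·0.3704 = 39.45 m
Minor: ΣK = 2.34; h_m = ΣK·V²/2g = 0.8666 m
Total H_L = 39.45 + 0.8666 = 40.31 m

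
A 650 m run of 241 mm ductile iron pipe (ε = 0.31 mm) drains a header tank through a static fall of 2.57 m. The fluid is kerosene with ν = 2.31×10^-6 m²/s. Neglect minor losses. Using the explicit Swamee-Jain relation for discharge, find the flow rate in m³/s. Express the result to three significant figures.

Swamee-Jain (Type II): Q = -0.965·√(gD⁵h_f/L)·ln[ε/(3.7D) + √(3.17ν²L/(gD³h_f))]
√(gD⁵h_f/L) = √(9.81·0.241⁵·2.57/650) = 0.005615
ε/(3.7D) = 3.48×10^-4; √(3.17ν²L/(gD³h_f)) = 1.77×10^-4
Q = -0.965·0.005615·ln(5.242×10^-4) = 0.04093 m³/s
Check: V = 0.897 m/s, Re = 9.36×10^4, f = 0.02342, h_f = 2.59 m ≈ 2.57 m ✓

Q ≈ 0.0409 m³/s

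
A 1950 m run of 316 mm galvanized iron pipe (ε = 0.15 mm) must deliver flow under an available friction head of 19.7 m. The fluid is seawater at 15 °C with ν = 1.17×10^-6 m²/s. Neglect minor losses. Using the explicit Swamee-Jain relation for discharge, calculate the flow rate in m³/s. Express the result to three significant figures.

Swamee-Jain (Type II): Q = -0.965·√(gD⁵h_f/L)·ln[ε/(3.7D) + √(3.17ν²L/(gD³h_f))]
√(gD⁵h_f/L) = √(9.81·0.316⁵·19.7/1950) = 0.01767
ε/(3.7D) = 1.28×10^-4; √(3.17ν²L/(gD³h_f)) = 3.73×10^-5
Q = -0.965·0.01767·ln(1.655×10^-4) = 0.1485 m³/s
Check: V = 1.89 m/s, Re = 5.11×10^5, f = 0.01760, h_f = 19.8 m ≈ 19.7 m ✓

Q ≈ 0.148 m³/s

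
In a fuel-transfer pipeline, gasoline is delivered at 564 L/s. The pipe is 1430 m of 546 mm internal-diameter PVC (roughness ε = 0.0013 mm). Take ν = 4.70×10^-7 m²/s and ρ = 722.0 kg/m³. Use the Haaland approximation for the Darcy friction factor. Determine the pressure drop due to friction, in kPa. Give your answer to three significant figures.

Δp ≈ 54.3 kPa

V = 4Q/(πD²) = 4·0.564/(π·0.546²) = 2.409 m/s
Re = VD/ν = 2.409·0.546/4.70×10^-7 = 2.80×10^6 → turbulent
ε/D = 0.0013/546 = 2.38×10^-6
Haaland: f = 0.009895
h_f = f(L/D)V²/(2g) = 0.009895·(1430/0.546)·2.409²/(2·9.81) = 7.664 m
Δp = ρg·h_f = 722.0·9.81·7.664 = 54.28 kPa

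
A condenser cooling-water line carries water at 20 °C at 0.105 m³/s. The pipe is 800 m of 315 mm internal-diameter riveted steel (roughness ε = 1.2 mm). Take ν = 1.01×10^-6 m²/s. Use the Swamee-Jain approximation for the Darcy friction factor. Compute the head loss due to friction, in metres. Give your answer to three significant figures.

h_f ≈ 6.67 m

V = 4Q/(πD²) = 4·0.105/(π·0.315²) = 1.347 m/s
Re = VD/ν = 1.347·0.315/1.01×10^-6 = 4.20×10^5 → turbulent
ε/D = 1.2/315 = 0.00381
Swamee-Jain: f = 0.02840
h_f = f(L/D)V²/(2g) = 0.02840·(800/0.315)·1.347²/(2·9.81) = 6.674 m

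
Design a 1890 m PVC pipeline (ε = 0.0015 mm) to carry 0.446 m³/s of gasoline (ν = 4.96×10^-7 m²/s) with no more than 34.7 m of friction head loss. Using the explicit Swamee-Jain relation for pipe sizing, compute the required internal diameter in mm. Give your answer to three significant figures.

D ≈ 390 mm

Swamee-Jain (Type III): D = 0.66·[ε^1.25·(LQ²/(gh_f))^4.75 + ν·Q^9.4·(L/(gh_f))^5.2]^0.04
LQ²/(gh_f) = 1.104; L/(gh_f) = 5.552
Term 1 = ε^1.25·(…)^4.75 = 8.41×10^-8; Term 2 = ν·Q^9.4·(…)^5.2 = 1.86×10^-6
D = 0.66·(8.41×10^-8 + 1.86×10^-6)^0.04 = 0.3901 m = 390 mm
Check: V = 3.73 m/s, Re = 2.94×10^6, f = 0.009949, h_f = 34.2 m ≈ 34.7 m ✓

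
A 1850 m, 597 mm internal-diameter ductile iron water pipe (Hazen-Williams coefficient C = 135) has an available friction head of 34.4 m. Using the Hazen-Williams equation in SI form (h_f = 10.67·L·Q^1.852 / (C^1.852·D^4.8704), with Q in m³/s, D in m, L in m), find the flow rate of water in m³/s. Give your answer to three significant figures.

Rearranging: Q = [h_f·C^1.852·D^4.8704 / (10.67·L)]^(1/1.852)
Q = [34.4·135^1.852·0.597^4.8704 / (10.67·1850)]^0.540 = 1.126 m³/s

Q ≈ 1.13 m³/s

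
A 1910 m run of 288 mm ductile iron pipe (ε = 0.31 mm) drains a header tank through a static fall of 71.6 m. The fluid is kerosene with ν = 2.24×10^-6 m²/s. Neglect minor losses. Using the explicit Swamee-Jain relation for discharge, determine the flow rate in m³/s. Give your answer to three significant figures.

Swamee-Jain (Type II): Q = -0.965·√(gD⁵h_f/L)·ln[ε/(3.7D) + √(3.17ν²L/(gD³h_f))]
√(gD⁵h_f/L) = √(9.81·0.288⁵·71.6/1910) = 0.02699
ε/(3.7D) = 2.91×10^-4; √(3.17ν²L/(gD³h_f)) = 4.26×10^-5
Q = -0.965·0.02699·ln(3.335×10^-4) = 0.2085 m³/s
Check: V = 3.20 m/s, Re = 4.12×10^5, f = 0.02081, h_f = 72.1 m ≈ 71.6 m ✓

Q ≈ 0.209 m³/s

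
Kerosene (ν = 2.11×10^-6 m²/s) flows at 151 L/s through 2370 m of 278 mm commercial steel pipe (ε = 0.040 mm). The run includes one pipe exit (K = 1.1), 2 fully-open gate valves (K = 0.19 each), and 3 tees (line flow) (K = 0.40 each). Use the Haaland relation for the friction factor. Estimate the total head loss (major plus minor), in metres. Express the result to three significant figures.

V = 4Q/(πD²) = 2.488 m/s; V²/2g = 0.3154 m
Re = 3.28×10^5, ε/D = 1.44×10^-4 → f = 0.01544 (Haaland)
Major: h_f = f(L/D)·V²/2g = 0.01544·8525·0.3154 = 41.51 m
Minor: ΣK = 2.68; h_m = ΣK·V²/2g = 0.8453 m
Total H_L = 41.51 + 0.8453 = 42.36 m

H_L ≈ 42.4 m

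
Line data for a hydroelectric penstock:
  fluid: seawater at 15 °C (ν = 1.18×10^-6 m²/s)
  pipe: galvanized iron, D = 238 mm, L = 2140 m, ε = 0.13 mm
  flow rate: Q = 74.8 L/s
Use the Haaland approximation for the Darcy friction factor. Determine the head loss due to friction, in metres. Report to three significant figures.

h_f ≈ 23.6 m

V = 4Q/(πD²) = 4·0.0748/(π·0.238²) = 1.681 m/s
Re = VD/ν = 1.681·0.238/1.18×10^-6 = 3.39×10^5 → turbulent
ε/D = 0.13/238 = 5.46×10^-4
Haaland: f = 0.01820
h_f = f(L/D)V²/(2g) = 0.01820·(2140/0.238)·1.681²/(2·9.81) = 23.59 m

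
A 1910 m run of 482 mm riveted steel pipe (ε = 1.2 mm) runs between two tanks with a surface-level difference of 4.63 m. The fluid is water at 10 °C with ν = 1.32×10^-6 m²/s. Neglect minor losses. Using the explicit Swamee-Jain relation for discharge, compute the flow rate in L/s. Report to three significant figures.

Swamee-Jain (Type II): Q = -0.965·√(gD⁵h_f/L)·ln[ε/(3.7D) + √(3.17ν²L/(gD³h_f))]
√(gD⁵h_f/L) = √(9.81·0.482⁵·4.63/1910) = 0.02487
ε/(3.7D) = 6.73×10^-4; √(3.17ν²L/(gD³h_f)) = 4.55×10^-5
Q = -0.965·0.02487·ln(7.184×10^-4) = 0.1737 m³/s
Check: V = 0.952 m/s, Re = 3.48×10^5, f = 0.02543, h_f = 4.66 m ≈ 4.63 m ✓

Q ≈ 174 L/s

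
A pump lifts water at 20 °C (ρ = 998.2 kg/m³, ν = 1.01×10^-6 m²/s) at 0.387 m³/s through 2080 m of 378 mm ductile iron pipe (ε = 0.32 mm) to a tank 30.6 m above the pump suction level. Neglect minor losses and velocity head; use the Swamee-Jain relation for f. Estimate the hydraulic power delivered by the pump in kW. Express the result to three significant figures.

V = 4Q/(πD²) = 3.449 m/s; Re = 1.29×10^6; ε/D = 8.47×10^-4; f = 0.01921
h_f = f(L/D)V²/2g = 64.08 m
Total head H = z + h_f = 30.6 + 64.08 = 94.68 m
P_hyd = ρgQH = 998.2·9.81·0.387·94.68 = 358.8 kW

P_hyd ≈ 359 kW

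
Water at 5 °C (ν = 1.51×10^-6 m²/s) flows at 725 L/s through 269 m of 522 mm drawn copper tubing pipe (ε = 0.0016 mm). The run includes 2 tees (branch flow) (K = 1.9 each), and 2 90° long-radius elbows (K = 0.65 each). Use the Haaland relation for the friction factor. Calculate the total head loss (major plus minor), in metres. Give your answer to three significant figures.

H_L ≈ 6.40 m

V = 4Q/(πD²) = 3.388 m/s; V²/2g = 0.5849 m
Re = 1.17×10^6, ε/D = 3.07×10^-6 → f = 0.01134 (Haaland)
Major: h_f = f(L/D)·V²/2g = 0.01134·515.3·0.5849 = 3.418 m
Minor: ΣK = 5.10; h_m = ΣK·V²/2g = 2.983 m
Total H_L = 3.418 + 2.983 = 6.402 m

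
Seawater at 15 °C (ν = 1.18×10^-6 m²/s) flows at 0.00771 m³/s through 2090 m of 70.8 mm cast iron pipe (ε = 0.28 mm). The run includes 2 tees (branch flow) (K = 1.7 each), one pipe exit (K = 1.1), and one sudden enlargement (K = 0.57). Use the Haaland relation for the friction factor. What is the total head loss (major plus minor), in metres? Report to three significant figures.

V = 4Q/(πD²) = 1.958 m/s; V²/2g = 0.1955 m
Re = 1.18×10^5, ε/D = 0.00395 → f = 0.02922 (Haaland)
Major: h_f = f(L/D)·V²/2g = 0.02922·29520·0.1955 = 168.6 m
Minor: ΣK = 5.07; h_m = ΣK·V²/2g = 0.9911 m
Total H_L = 168.6 + 0.9911 = 169.6 m

H_L ≈ 170 m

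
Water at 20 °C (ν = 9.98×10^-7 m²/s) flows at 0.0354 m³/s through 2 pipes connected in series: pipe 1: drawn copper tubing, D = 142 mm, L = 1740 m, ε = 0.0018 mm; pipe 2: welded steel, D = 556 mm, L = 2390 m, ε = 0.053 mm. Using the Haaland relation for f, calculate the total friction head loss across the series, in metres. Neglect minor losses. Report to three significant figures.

Pipe 1: V = 2.235 m/s, Re = 3.18×10^5, ε/D = 1.27×10^-5, f = 0.01429, h_1 = f(L/D)V²/2g = 44.60 m
Pipe 2: V = 0.1458 m/s, Re = 8.12×10^4, ε/D = 9.53×10^-5, f = 0.01899, h_2 = f(L/D)V²/2g = 0.08844 m
Series → Q common, losses add: H = Σh = 44.69 m

H ≈ 44.7 m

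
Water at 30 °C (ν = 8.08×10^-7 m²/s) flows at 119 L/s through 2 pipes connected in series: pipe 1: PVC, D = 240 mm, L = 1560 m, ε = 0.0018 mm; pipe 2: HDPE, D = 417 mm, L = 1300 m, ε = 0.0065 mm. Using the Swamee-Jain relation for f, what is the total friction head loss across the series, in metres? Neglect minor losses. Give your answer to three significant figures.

Pipe 1: V = 2.630 m/s, Re = 7.81×10^5, ε/D = 7.50×10^-6, f = 0.01226, h_1 = f(L/D)V²/2g = 28.12 m
Pipe 2: V = 0.8713 m/s, Re = 4.50×10^5, ε/D = 1.56×10^-5, f = 0.01358, h_2 = f(L/D)V²/2g = 1.638 m
Series → Q common, losses add: H = Σh = 29.75 m

H ≈ 29.8 m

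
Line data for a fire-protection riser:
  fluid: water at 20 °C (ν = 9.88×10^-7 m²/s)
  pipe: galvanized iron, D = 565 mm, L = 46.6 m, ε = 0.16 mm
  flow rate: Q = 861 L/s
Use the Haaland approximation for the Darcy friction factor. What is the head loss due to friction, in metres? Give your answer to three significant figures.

h_f ≈ 0.750 m

V = 4Q/(πD²) = 4·0.861/(π·0.565²) = 3.434 m/s
Re = VD/ν = 3.434·0.565/9.88×10^-7 = 1.96×10^6 → turbulent
ε/D = 0.16/565 = 2.83×10^-4
Haaland: f = 0.01514
h_f = f(L/D)V²/(2g) = 0.01514·(46.6/0.565)·3.434²/(2·9.81) = 0.7504 m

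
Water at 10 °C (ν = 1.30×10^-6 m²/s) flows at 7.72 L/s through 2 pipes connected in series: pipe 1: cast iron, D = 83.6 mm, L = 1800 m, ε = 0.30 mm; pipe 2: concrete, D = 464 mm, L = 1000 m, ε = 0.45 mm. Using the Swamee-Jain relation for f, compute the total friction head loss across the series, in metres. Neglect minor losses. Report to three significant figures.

H ≈ 63.1 m

Pipe 1: V = 1.406 m/s, Re = 9.04×10^4, ε/D = 0.00359, f = 0.02907, h_1 = f(L/D)V²/2g = 63.11 m
Pipe 2: V = 0.04566 m/s, Re = 1.63×10^4, ε/D = 9.70×10^-4, f = 0.02924, h_2 = f(L/D)V²/2g = 0.006695 m
Series → Q common, losses add: H = Σh = 63.12 m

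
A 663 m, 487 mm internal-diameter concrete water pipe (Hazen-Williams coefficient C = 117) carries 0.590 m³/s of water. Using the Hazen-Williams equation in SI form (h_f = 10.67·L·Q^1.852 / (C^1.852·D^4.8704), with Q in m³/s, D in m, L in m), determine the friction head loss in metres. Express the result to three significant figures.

h_f = 10.67·663·0.590^1.852 / (117^1.852·0.487^4.8704) = 13.09 m

h_f ≈ 13.1 m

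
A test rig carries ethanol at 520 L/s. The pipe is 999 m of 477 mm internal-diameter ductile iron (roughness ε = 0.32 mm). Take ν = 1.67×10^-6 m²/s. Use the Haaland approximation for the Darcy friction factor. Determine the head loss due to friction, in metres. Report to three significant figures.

V = 4Q/(πD²) = 4·0.520/(π·0.477²) = 2.910 m/s
Re = VD/ν = 2.910·0.477/1.67×10^-6 = 8.31×10^5 → turbulent
ε/D = 0.32/477 = 6.71×10^-4
Haaland: f = 0.01832
h_f = f(L/D)V²/(2g) = 0.01832·(999/0.477)·2.910²/(2·9.81) = 16.56 m

h_f ≈ 16.6 m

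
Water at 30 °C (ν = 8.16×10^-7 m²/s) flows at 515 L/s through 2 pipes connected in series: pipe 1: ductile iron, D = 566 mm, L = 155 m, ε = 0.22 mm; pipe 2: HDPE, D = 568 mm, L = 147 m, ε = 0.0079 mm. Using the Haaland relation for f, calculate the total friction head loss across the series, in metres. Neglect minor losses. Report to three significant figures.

H ≈ 1.56 m

Pipe 1: V = 2.047 m/s, Re = 1.42×10^6, ε/D = 3.89×10^-4, f = 0.01620, h_1 = f(L/D)V²/2g = 0.9475 m
Pipe 2: V = 2.032 m/s, Re = 1.41×10^6, ε/D = 1.39×10^-5, f = 0.01126, h_2 = f(L/D)V²/2g = 0.6138 m
Series → Q common, losses add: H = Σh = 1.561 m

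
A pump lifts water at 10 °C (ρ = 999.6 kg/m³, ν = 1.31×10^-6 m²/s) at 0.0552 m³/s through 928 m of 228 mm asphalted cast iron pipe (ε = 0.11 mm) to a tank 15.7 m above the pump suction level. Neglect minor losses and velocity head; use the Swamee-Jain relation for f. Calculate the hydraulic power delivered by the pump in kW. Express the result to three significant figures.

V = 4Q/(πD²) = 1.352 m/s; Re = 2.35×10^5; ε/D = 4.82×10^-4; f = 0.01857
h_f = f(L/D)V²/2g = 7.043 m
Total head H = z + h_f = 15.7 + 7.043 = 22.74 m
P_hyd = ρgQH = 999.6·9.81·0.0552·22.74 = 12.31 kW

P_hyd ≈ 12.3 kW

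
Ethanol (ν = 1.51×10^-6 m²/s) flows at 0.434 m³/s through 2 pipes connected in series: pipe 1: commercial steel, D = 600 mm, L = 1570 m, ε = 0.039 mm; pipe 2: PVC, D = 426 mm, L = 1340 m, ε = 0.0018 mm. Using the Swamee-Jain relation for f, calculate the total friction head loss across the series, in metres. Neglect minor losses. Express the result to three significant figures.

Pipe 1: V = 1.535 m/s, Re = 6.10×10^5, ε/D = 6.50×10^-5, f = 0.01369, h_1 = f(L/D)V²/2g = 4.301 m
Pipe 2: V = 3.045 m/s, Re = 8.59×10^5, ε/D = 4.23×10^-6, f = 0.01201, h_2 = f(L/D)V²/2g = 17.85 m
Series → Q common, losses add: H = Σh = 22.15 m

H ≈ 22.1 m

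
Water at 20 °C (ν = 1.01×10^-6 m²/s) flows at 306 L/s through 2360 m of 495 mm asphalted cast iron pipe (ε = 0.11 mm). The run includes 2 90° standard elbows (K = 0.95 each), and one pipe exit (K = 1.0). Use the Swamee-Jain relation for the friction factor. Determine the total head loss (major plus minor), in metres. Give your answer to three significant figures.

V = 4Q/(πD²) = 1.590 m/s; V²/2g = 0.1289 m
Re = 7.79×10^5, ε/D = 2.22×10^-4 → f = 0.01522 (Swamee-Jain)
Major: h_f = f(L/D)·V²/2g = 0.01522·4768·0.1289 = 9.354 m
Minor: ΣK = 2.90; h_m = ΣK·V²/2g = 0.3737 m
Total H_L = 9.354 + 0.3737 = 9.728 m

H_L ≈ 9.73 m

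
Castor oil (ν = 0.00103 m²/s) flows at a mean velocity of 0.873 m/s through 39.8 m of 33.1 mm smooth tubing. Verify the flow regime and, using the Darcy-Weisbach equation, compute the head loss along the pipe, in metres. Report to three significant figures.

Re = VD/ν = 0.873·0.03310/0.00103 = 28.1 → laminar (Re < 2300)
f = 64/Re = 2.281
h_f = f(L/D)V²/(2g) = 2.281·(39.8/0.03310)·0.873²/(2·9.81) = 106.6 m

h_f ≈ 107 m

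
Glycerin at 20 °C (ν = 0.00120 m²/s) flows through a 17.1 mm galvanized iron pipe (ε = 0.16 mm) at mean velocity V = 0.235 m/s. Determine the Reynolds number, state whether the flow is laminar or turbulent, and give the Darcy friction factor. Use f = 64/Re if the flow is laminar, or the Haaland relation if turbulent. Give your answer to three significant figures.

Re ≈ 3.35; laminar; f = 64/Re ≈ 19.1

Re = VD/ν = 0.2350·0.0171/0.00120 = 3.35
Re < 2300 → laminar → f = 64/Re = 19.11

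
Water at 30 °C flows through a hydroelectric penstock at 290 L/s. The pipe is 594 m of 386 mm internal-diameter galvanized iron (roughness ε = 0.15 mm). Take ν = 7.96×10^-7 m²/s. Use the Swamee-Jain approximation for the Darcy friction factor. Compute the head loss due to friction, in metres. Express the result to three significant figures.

h_f ≈ 7.90 m

V = 4Q/(πD²) = 4·0.290/(π·0.386²) = 2.478 m/s
Re = VD/ν = 2.478·0.386/7.96×10^-7 = 1.20×10^6 → turbulent
ε/D = 0.15/386 = 3.89×10^-4
Swamee-Jain: f = 0.01639
h_f = f(L/D)V²/(2g) = 0.01639·(594/0.386)·2.478²/(2·9.81) = 7.896 m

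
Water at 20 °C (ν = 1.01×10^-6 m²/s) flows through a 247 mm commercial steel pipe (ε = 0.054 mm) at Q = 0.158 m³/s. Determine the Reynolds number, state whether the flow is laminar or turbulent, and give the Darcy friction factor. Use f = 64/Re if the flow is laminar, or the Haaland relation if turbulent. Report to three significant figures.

V = 4Q/(πD²) = 3.297 m/s
Re = VD/ν = 3.297·0.247/1.01×10^-6 = 8.06×10^5
Re > 4000 → turbulent; ε/D = 2.19×10^-4
Haaland: f = 0.01497

Re ≈ 8.06×10^5; turbulent; f ≈ 0.0150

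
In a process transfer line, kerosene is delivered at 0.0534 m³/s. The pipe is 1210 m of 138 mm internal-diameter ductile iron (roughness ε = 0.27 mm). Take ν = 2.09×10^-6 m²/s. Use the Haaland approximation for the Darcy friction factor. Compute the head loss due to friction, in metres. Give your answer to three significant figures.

h_f ≈ 137 m

V = 4Q/(πD²) = 4·0.0534/(π·0.138²) = 3.570 m/s
Re = VD/ν = 3.570·0.138/2.09×10^-6 = 2.36×10^5 → turbulent
ε/D = 0.27/138 = 0.00196
Haaland: f = 0.02401
h_f = f(L/D)V²/(2g) = 0.02401·(1210/0.138)·3.570²/(2·9.81) = 136.8 m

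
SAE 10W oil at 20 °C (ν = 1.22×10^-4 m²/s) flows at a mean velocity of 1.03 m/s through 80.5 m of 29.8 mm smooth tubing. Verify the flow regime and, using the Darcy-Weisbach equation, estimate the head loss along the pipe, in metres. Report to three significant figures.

h_f ≈ 37.2 m

Re = VD/ν = 1.03·0.02980/1.22×10^-4 = 252 → laminar (Re < 2300)
f = 64/Re = 0.2544
h_f = f(L/D)V²/(2g) = 0.2544·(80.5/0.02980)·1.03²/(2·9.81) = 37.16 m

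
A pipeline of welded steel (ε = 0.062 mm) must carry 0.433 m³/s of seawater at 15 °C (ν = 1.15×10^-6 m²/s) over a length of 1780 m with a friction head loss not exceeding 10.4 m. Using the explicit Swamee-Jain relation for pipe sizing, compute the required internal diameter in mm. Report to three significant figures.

Swamee-Jain (Type III): D = 0.66·[ε^1.25·(LQ²/(gh_f))^4.75 + ν·Q^9.4·(L/(gh_f))^5.2]^0.04
LQ²/(gh_f) = 3.271; L/(gh_f) = 17.45
Term 1 = ε^1.25·(…)^4.75 = 0.00153; Term 2 = ν·Q^9.4·(…)^5.2 = 0.00126
D = 0.66·(0.00153 + 0.00126)^0.04 = 0.5217 m = 522 mm
Check: V = 2.03 m/s, Re = 9.19×10^5, f = 0.01387, h_f = 9.90 m ≈ 10.4 m ✓

D ≈ 522 mm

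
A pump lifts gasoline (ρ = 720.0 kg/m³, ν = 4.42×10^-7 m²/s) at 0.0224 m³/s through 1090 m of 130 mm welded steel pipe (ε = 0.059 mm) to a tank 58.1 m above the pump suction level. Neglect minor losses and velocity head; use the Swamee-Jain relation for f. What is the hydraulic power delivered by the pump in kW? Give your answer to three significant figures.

P_hyd ≈ 12.6 kW

V = 4Q/(πD²) = 1.688 m/s; Re = 4.96×10^5; ε/D = 4.54×10^-4; f = 0.01749
h_f = f(L/D)V²/2g = 21.28 m
Total head H = z + h_f = 58.1 + 21.28 = 79.38 m
P_hyd = ρgQH = 720.0·9.81·0.0224·79.38 = 12.56 kW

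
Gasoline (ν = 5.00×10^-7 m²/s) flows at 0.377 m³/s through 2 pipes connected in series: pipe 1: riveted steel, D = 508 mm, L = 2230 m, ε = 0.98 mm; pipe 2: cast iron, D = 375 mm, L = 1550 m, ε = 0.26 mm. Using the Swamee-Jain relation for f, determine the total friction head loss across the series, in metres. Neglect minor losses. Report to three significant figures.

Pipe 1: V = 1.860 m/s, Re = 1.89×10^6, ε/D = 0.00193, f = 0.02335, h_1 = f(L/D)V²/2g = 18.07 m
Pipe 2: V = 3.413 m/s, Re = 2.56×10^6, ε/D = 6.93×10^-4, f = 0.01821, h_2 = f(L/D)V²/2g = 44.70 m
Series → Q common, losses add: H = Σh = 62.77 m

H ≈ 62.8 m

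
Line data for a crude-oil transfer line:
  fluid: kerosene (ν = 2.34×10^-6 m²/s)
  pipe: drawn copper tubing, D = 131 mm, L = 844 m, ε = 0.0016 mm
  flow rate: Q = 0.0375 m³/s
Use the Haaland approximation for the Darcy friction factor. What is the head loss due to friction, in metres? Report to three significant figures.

h_f ≈ 41.5 m

V = 4Q/(πD²) = 4·0.0375/(π·0.131²) = 2.782 m/s
Re = VD/ν = 2.782·0.131/2.34×10^-6 = 1.56×10^5 → turbulent
ε/D = 0.0016/131 = 1.22×10^-5
Haaland: f = 0.01634
h_f = f(L/D)V²/(2g) = 0.01634·(844/0.131)·2.782²/(2·9.81) = 41.55 m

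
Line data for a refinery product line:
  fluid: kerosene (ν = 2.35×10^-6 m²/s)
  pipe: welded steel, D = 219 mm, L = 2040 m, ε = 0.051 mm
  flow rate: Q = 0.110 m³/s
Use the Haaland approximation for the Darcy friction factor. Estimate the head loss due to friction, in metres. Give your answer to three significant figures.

V = 4Q/(πD²) = 4·0.110/(π·0.219²) = 2.920 m/s
Re = VD/ν = 2.920·0.219/2.35×10^-6 = 2.72×10^5 → turbulent
ε/D = 0.051/219 = 2.33×10^-4
Haaland: f = 0.01648
h_f = f(L/D)V²/(2g) = 0.01648·(2040/0.219)·2.920²/(2·9.81) = 66.73 m

h_f ≈ 66.7 m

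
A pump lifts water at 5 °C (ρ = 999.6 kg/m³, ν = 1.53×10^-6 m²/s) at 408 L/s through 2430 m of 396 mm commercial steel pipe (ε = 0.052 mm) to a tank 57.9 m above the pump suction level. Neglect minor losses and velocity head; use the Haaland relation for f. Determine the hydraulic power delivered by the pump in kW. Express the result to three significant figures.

V = 4Q/(πD²) = 3.313 m/s; Re = 8.57×10^5; ε/D = 1.31×10^-4; f = 0.01392
h_f = f(L/D)V²/2g = 47.77 m
Total head H = z + h_f = 57.9 + 47.77 = 105.7 m
P_hyd = ρgQH = 999.6·9.81·0.408·105.7 = 422.8 kW

P_hyd ≈ 423 kW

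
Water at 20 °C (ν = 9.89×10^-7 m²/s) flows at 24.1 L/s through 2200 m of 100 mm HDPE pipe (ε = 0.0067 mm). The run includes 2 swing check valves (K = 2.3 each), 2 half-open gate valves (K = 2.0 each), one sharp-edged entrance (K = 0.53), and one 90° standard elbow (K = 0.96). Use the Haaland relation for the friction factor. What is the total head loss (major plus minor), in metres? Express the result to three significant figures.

V = 4Q/(πD²) = 3.069 m/s; V²/2g = 0.4799 m
Re = 3.10×10^5, ε/D = 6.70×10^-5 → f = 0.01486 (Haaland)
Major: h_f = f(L/D)·V²/2g = 0.01486·22000·0.4799 = 156.9 m
Minor: ΣK = 10.1; h_m = ΣK·V²/2g = 4.842 m
Total H_L = 156.9 + 4.842 = 161.7 m

H_L ≈ 162 m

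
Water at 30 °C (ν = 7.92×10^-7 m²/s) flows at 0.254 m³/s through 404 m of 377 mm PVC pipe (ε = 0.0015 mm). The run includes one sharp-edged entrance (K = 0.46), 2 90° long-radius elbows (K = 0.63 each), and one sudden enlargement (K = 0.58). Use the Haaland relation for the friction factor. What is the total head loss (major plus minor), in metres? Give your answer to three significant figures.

H_L ≈ 3.86 m

V = 4Q/(πD²) = 2.275 m/s; V²/2g = 0.2639 m
Re = 1.08×10^6, ε/D = 3.98×10^-6 → f = 0.01150 (Haaland)
Major: h_f = f(L/D)·V²/2g = 0.01150·1072·0.2639 = 3.253 m
Minor: ΣK = 2.30; h_m = ΣK·V²/2g = 0.6069 m
Total H_L = 3.253 + 0.6069 = 3.860 m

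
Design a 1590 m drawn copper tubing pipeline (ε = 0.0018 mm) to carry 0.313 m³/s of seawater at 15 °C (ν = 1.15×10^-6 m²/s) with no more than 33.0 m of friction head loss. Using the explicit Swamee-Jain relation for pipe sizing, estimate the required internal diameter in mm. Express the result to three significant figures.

D ≈ 344 mm

Swamee-Jain (Type III): D = 0.66·[ε^1.25·(LQ²/(gh_f))^4.75 + ν·Q^9.4·(L/(gh_f))^5.2]^0.04
LQ²/(gh_f) = 0.4812; L/(gh_f) = 4.912
Term 1 = ε^1.25·(…)^4.75 = 2.04×10^-9; Term 2 = ν·Q^9.4·(…)^5.2 = 8.19×10^-8
D = 0.66·(2.04×10^-9 + 8.19×10^-8)^0.04 = 0.3440 m = 344 mm
Check: V = 3.37 m/s, Re = 1.01×10^6, f = 0.01172, h_f = 31.3 m ≈ 33.0 m ✓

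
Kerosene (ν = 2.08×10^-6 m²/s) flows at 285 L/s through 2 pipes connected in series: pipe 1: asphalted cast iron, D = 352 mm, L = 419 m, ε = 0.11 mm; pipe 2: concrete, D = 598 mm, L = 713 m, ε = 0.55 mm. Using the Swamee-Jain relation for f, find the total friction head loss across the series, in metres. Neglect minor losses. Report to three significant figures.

Pipe 1: V = 2.929 m/s, Re = 4.96×10^5, ε/D = 3.13×10^-4, f = 0.01648, h_1 = f(L/D)V²/2g = 8.576 m
Pipe 2: V = 1.015 m/s, Re = 2.92×10^5, ε/D = 9.20×10^-4, f = 0.02043, h_2 = f(L/D)V²/2g = 1.279 m
Series → Q common, losses add: H = Σh = 9.855 m

H ≈ 9.86 m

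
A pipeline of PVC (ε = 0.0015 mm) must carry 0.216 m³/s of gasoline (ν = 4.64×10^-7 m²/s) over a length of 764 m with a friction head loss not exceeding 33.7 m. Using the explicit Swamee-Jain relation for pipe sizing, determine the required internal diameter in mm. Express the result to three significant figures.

D ≈ 247 mm

Swamee-Jain (Type III): D = 0.66·[ε^1.25·(LQ²/(gh_f))^4.75 + ν·Q^9.4·(L/(gh_f))^5.2]^0.04
LQ²/(gh_f) = 0.1078; L/(gh_f) = 2.311
Term 1 = ε^1.25·(…)^4.75 = 1.33×10^-12; Term 2 = ν·Q^9.4·(…)^5.2 = 2.01×10^-11
D = 0.66·(1.33×10^-12 + 2.01×10^-11)^0.04 = 0.2470 m = 247 mm
Check: V = 4.51 m/s, Re = 2.40×10^6, f = 0.01033, h_f = 33.1 m ≈ 33.7 m ✓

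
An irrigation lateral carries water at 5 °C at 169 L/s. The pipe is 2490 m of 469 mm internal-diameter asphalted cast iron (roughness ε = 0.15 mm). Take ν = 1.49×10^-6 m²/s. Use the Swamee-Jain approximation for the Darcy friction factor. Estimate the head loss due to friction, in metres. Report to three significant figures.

V = 4Q/(πD²) = 4·0.169/(π·0.469²) = 0.9783 m/s
Re = VD/ν = 0.9783·0.469/1.49×10^-6 = 3.08×10^5 → turbulent
ε/D = 0.15/469 = 3.20×10^-4
Swamee-Jain: f = 0.01716
h_f = f(L/D)V²/(2g) = 0.01716·(2490/0.469)·0.9783²/(2·9.81) = 4.444 m

h_f ≈ 4.44 m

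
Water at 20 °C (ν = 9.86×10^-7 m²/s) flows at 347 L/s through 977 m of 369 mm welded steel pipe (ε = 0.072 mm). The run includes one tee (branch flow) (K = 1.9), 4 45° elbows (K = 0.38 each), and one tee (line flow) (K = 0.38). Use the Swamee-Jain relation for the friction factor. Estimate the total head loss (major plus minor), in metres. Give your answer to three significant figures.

V = 4Q/(πD²) = 3.245 m/s; V²/2g = 0.5366 m
Re = 1.21×10^6, ε/D = 1.95×10^-4 → f = 0.01456 (Swamee-Jain)
Major: h_f = f(L/D)·V²/2g = 0.01456·2648·0.5366 = 20.69 m
Minor: ΣK = 3.80; h_m = ΣK·V²/2g = 2.039 m
Total H_L = 20.69 + 2.039 = 22.73 m

H_L ≈ 22.7 m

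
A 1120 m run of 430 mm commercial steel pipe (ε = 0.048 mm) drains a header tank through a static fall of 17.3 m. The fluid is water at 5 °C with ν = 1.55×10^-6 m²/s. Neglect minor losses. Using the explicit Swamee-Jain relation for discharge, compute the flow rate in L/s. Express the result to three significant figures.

Swamee-Jain (Type II): Q = -0.965·√(gD⁵h_f/L)·ln[ε/(3.7D) + √(3.17ν²L/(gD³h_f))]
√(gD⁵h_f/L) = √(9.81·0.430⁵·17.3/1120) = 0.04720
ε/(3.7D) = 3.02×10^-5; √(3.17ν²L/(gD³h_f)) = 2.51×10^-5
Q = -0.965·0.04720·ln(5.531×10^-5) = 0.4465 m³/s
Check: V = 3.07 m/s, Re = 8.53×10^5, f = 0.01386, h_f = 17.4 m ≈ 17.3 m ✓

Q ≈ 446 L/s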